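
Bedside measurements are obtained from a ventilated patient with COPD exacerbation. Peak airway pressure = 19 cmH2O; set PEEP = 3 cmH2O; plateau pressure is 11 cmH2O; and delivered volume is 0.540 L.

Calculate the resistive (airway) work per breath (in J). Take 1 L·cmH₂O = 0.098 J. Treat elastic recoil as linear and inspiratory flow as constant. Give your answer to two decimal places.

With constant inspiratory flow the resistive pressure is constant at PIP − Pplat = 19 − 11 = 8.0 cmH2O, so resistive work = 8.0 × 0.540 = 4.32 L·cmH2O.
× 0.098 J/(L·cmH2O) → 0.4234 J.

0.42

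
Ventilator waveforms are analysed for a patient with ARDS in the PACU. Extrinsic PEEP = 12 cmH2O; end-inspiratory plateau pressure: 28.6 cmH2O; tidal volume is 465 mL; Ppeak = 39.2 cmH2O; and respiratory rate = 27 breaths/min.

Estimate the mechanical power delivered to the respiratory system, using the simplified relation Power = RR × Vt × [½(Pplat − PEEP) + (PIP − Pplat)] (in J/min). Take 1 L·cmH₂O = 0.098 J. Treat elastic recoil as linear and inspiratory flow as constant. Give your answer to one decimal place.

Per-breath work = Vt × [½(Pplat−PEEP) + (PIP−Pplat)] = 0.465 × [0.5×16.6 + 10.6] = 0.465 × 18.9 = 8.789 L·cmH2O.
Power = 27 × 8.789 = 237.3 L·cmH2O/min.
× 0.098 J/(L·cmH2O) → 23.255 J/min.

23.3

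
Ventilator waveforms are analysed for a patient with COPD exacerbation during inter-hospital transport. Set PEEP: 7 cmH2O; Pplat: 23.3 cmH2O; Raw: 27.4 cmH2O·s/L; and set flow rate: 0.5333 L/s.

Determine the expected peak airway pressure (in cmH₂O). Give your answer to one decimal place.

PIP = Pplat + Raw × flow = 23.3 + 27.4 × 0.5333 = 23.3 + 14.612 = 37.912 cmH2O.

37.9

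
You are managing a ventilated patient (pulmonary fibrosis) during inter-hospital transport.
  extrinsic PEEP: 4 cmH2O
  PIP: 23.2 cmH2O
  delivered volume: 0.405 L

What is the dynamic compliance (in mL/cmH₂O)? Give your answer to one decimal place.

21.1

Dynamic compliance = Vt / (PIP − PEEP) = 405 / (23.2 − 4) = 405 / 19.2 = 21.094 mL/cmH2O.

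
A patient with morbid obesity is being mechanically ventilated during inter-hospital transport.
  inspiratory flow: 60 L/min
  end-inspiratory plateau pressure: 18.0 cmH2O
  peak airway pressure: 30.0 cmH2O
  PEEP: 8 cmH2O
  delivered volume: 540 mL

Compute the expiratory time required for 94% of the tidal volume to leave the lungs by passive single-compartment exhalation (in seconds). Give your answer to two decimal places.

Flow: 60 L/min ÷ 60 = 1 L/s.
R = (PIP − Pplat)/V̇ = (30.0 − 18.0) / 1 = 12.0/1 = 12.0 cmH2O·s/L.
C = Vt/(Pplat − PEEP) = 540.0 / (18.0 − 8) = 540.0/10.0 = 54.0 mL/cmH2O.
τ = R × C = 12.0 × 0.054 L/cmH2O = 0.648 s.
t = −τ·ln(1 − 0.94) = −0.648·ln(0.06) = 1.823 s.

1.82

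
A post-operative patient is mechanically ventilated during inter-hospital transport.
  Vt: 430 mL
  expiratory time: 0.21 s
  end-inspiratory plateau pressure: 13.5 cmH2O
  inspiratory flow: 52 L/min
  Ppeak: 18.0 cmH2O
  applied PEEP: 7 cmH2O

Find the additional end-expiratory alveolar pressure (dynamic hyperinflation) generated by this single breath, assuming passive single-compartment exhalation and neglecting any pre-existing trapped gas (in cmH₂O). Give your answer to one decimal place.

3.5

Flow: 52 L/min ÷ 60 = 0.8667 L/s.
R = (PIP − Pplat)/V̇ = (18.0 − 13.5) / 0.8667 = 4.5/0.8667 = 5.192 cmH2O·s/L.
C = Vt/(Pplat − PEEP) = 430.0 / (13.5 − 7) = 430.0/6.5 = 66.154 mL/cmH2O.
τ = R × C = 5.192 × 0.06615 L/cmH2O = 0.3435 s.
Fraction remaining = e^(−Te/τ) = e^(−0.21/0.3435) = 0.5426; trapped volume = 430.0 × 0.5426 = 233.32 mL.
Additional alveolar pressure from trapping ≈ V_trapped / C = 233.32 / 66.154 = 3.527 cmH2O.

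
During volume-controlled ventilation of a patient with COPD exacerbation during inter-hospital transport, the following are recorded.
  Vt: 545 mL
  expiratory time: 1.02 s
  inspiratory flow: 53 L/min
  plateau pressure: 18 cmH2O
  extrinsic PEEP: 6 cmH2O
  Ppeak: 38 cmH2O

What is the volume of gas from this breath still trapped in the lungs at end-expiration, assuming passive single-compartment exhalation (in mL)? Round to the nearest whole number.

Flow: 53 L/min ÷ 60 = 0.8833 L/s.
R = (PIP − Pplat)/V̇ = (38 − 18) / 0.8833 = 20.0/0.8833 = 22.642 cmH2O·s/L.
C = Vt/(Pplat − PEEP) = 545.0 / (18 − 6) = 545.0/12.0 = 45.417 mL/cmH2O.
τ = R × C = 22.642 × 0.04542 L/cmH2O = 1.028 s.
Fraction remaining = e^(−Te/τ) = e^(−1.02/1.028) = 0.3708.
Trapped volume = 545.0 × 0.3708 = 202.09 mL.

202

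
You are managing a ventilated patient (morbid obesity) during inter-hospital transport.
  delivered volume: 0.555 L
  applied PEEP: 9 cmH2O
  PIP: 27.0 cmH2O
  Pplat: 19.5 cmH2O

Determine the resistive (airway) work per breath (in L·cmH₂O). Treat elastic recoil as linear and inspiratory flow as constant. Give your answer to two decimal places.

4.16

With constant inspiratory flow the resistive pressure is constant at PIP − Pplat = 27.0 − 19.5 = 7.5 cmH2O, so resistive work = 7.5 × 0.555 = 4.163 L·cmH2O.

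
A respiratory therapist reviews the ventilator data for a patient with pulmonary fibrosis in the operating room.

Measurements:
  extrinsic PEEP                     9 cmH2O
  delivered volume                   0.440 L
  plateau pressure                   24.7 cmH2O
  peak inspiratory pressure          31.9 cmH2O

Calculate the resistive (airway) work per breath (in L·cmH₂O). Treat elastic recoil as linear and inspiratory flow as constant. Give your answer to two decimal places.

With constant inspiratory flow the resistive pressure is constant at PIP − Pplat = 31.9 − 24.7 = 7.2 cmH2O, so resistive work = 7.2 × 0.440 = 3.168 L·cmH2O.

3.17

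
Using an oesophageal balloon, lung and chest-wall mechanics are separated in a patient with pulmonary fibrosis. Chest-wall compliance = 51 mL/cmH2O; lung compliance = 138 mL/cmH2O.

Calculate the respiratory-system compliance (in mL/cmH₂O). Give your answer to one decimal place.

Lung and chest wall are elastances in series: 1/Crs = 1/CL + 1/Ccw.
1/Crs = 1/138 + 1/51 = 0.02685.
Crs = 37.244 mL/cmH2O.

37.2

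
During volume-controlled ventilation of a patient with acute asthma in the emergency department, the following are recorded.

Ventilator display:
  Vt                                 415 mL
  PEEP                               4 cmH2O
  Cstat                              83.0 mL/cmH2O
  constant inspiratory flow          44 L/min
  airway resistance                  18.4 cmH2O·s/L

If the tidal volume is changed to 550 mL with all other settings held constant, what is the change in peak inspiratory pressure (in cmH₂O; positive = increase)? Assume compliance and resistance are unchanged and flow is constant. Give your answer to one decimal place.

PIP = Vt/C + R·V̇ + PEEP (constant-flow equation of motion).
Only the elastic term changes: ΔPIP = ΔVt / C = (550 − 415) / 83.0 = 1.627 cmH2O.

1.6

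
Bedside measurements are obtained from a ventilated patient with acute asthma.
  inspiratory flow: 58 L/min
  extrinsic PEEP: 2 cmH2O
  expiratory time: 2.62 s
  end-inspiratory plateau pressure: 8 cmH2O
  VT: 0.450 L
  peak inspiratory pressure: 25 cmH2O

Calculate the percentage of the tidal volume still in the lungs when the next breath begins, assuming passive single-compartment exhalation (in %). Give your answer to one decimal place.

13.7

Flow: 58 L/min ÷ 60 = 0.9667 L/s.
R = (PIP − Pplat)/V̇ = (25 − 8) / 0.9667 = 17.0/0.9667 = 17.586 cmH2O·s/L.
C = Vt/(Pplat − PEEP) = 450.0 / (8 − 2) = 450.0/6.0 = 75.0 mL/cmH2O.
τ = R × C = 17.586 × 0.075 L/cmH2O = 1.319 s.
Fraction remaining at end-expiration = e^(−Te/τ) = e^(−2.62/1.319) = 0.1372 → 13.72%.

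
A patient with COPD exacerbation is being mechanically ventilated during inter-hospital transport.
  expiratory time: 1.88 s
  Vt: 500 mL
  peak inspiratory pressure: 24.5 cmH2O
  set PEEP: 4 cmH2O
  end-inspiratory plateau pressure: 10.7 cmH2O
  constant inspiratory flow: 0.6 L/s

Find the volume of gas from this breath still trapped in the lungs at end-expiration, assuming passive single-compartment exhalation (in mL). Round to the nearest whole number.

167

R = (PIP − Pplat)/V̇ = (24.5 − 10.7) / 0.6 = 13.8/0.6 = 23.0 cmH2O·s/L.
C = Vt/(Pplat − PEEP) = 500.0 / (10.7 − 4) = 500.0/6.7 = 74.627 mL/cmH2O.
τ = R × C = 23.0 × 0.07463 L/cmH2O = 1.716 s.
Fraction remaining = e^(−Te/τ) = e^(−1.88/1.716) = 0.3343.
Trapped volume = 500.0 × 0.3343 = 167.15 mL.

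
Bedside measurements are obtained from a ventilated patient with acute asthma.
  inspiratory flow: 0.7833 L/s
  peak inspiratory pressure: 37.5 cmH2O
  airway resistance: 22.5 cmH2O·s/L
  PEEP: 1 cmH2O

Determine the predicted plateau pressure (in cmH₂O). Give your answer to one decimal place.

Pplat = PIP − Raw × flow = 37.5 − 22.5 × 0.7833 = 37.5 − 17.624 = 19.876 cmH2O.

19.9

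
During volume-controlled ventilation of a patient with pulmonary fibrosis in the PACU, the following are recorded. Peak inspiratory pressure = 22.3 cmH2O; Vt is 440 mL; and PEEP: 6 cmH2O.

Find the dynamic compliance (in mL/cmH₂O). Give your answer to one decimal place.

27.0

Dynamic compliance = Vt / (PIP − PEEP) = 440 / (22.3 − 6) = 440 / 16.3 = 26.994 mL/cmH2O.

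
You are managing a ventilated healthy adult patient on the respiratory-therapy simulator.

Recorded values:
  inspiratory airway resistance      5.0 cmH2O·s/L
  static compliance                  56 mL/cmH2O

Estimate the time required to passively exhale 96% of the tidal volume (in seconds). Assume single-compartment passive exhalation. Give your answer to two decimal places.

τ = R × C = 5.0 × 56 mL/cmH2O = 5.0 × 0.056 L/cmH2O = 0.28 s.
Exhaled fraction f = 1 − e^(−t/τ) → t = −τ·ln(1 − f) = −0.28·ln(0.04) = 0.9013 s.

0.90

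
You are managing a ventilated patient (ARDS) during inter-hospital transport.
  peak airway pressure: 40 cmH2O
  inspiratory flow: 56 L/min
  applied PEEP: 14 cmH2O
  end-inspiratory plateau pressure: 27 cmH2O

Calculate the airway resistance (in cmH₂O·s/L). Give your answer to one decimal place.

Flow: 56 L/min ÷ 60 = 0.9333 L/s.
Raw = (PIP − Pplat) / flow = (40 − 27) / 0.9333 = 13.0 / 0.9333 = 13.929 cmH2O·s/L.

13.9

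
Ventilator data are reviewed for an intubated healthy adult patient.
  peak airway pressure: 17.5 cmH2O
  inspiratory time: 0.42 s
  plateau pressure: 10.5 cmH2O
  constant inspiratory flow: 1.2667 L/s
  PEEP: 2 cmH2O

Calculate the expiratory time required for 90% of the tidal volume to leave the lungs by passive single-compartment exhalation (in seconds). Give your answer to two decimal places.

0.80

Vt = flow × Ti = 1.2667 L/s × 0.42 s × 1000 mL/L = 532.01 mL.
R = (PIP − Pplat)/V̇ = (17.5 − 10.5) / 1.2667 = 7.0/1.2667 = 5.526 cmH2O·s/L.
C = Vt/(Pplat − PEEP) = 532.01 / (10.5 − 2) = 532.01/8.5 = 62.589 mL/cmH2O.
τ = R × C = 5.526 × 0.06259 L/cmH2O = 0.3459 s.
t = −τ·ln(1 − 0.90) = −0.3459·ln(0.1) = 0.7965 s.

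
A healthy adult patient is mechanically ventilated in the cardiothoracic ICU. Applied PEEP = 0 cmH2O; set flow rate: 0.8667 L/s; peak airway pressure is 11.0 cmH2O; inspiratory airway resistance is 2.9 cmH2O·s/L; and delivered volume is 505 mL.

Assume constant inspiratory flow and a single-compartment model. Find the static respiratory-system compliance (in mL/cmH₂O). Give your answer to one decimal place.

Equation of motion (constant flow): PIP = Vt/C + R·V̇ + PEEP.
Vt/C = PIP − R·V̇ − PEEP = 11.0 − 2.9×0.8667 − 0 = 11.0 − 2.513 − 0 = 8.487 cmH2O.
C = Vt / 8.487 = 505 / 8.487 = 59.503 mL/cmH2O.

59.5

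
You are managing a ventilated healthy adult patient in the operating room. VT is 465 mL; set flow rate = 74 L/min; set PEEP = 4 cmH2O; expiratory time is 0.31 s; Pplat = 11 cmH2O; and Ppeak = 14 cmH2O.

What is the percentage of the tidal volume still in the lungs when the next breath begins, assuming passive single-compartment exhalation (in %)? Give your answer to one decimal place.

Flow: 74 L/min ÷ 60 = 1.2333 L/s.
R = (PIP − Pplat)/V̇ = (14 − 11) / 1.2333 = 3.0/1.2333 = 2.432 cmH2O·s/L.
C = Vt/(Pplat − PEEP) = 465.0 / (11 − 4) = 465.0/7.0 = 66.429 mL/cmH2O.
τ = R × C = 2.432 × 0.06643 L/cmH2O = 0.1616 s.
Fraction remaining at end-expiration = e^(−Te/τ) = e^(−0.31/0.1616) = 0.1469 → 14.69%.

14.7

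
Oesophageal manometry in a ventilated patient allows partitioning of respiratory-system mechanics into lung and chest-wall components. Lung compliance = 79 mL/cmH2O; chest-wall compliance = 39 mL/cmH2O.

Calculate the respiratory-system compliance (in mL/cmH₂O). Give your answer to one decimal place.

26.1

Lung and chest wall are elastances in series: 1/Crs = 1/CL + 1/Ccw.
1/Crs = 1/79 + 1/39 = 0.0383.
Crs = 26.11 mL/cmH2O.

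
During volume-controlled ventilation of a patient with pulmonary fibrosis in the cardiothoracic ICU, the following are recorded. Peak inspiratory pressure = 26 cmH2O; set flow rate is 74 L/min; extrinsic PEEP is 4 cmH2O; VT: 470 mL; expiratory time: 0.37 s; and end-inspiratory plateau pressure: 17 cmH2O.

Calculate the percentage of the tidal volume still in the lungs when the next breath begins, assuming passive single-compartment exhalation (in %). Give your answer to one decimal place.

Flow: 74 L/min ÷ 60 = 1.2333 L/s.
R = (PIP − Pplat)/V̇ = (26 − 17) / 1.2333 = 9.0/1.2333 = 7.297 cmH2O·s/L.
C = Vt/(Pplat − PEEP) = 470.0 / (17 − 4) = 470.0/13.0 = 36.154 mL/cmH2O.
τ = R × C = 7.297 × 0.03615 L/cmH2O = 0.2638 s.
Fraction remaining at end-expiration = e^(−Te/τ) = e^(−0.37/0.2638) = 0.246 → 24.6%.

24.6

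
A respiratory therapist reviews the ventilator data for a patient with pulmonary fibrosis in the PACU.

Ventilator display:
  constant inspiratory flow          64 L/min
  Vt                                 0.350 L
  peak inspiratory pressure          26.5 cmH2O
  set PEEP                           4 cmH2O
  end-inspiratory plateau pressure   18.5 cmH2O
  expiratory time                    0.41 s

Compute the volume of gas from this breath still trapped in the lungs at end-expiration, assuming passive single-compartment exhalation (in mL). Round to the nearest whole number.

Flow: 64 L/min ÷ 60 = 1.0667 L/s.
R = (PIP − Pplat)/V̇ = (26.5 − 18.5) / 1.0667 = 8.0/1.0667 = 7.5 cmH2O·s/L.
C = Vt/(Pplat − PEEP) = 350.0 / (18.5 − 4) = 350.0/14.5 = 24.138 mL/cmH2O.
τ = R × C = 7.5 × 0.02414 L/cmH2O = 0.1811 s.
Fraction remaining = e^(−Te/τ) = e^(−0.41/0.1811) = 0.1039.
Trapped volume = 350.0 × 0.1039 = 36.365 mL.

36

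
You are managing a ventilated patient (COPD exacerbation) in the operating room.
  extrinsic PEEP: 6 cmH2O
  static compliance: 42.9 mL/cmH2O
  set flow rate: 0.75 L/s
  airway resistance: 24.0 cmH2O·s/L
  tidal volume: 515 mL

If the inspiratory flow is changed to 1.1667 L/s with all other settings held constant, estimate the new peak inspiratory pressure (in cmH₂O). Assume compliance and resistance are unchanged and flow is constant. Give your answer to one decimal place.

PIP = Vt/C + R·V̇ + PEEP (constant-flow equation of motion).
Only the resistive term changes: ΔPIP = R × ΔV̇ = 24.0 × (1.1667 − 0.75) = 24.0 × 0.4167 = 10.001 cmH2O.
Original PIP = 515/42.9 + 24.0×0.75 + 6 = 36.005 cmH2O; new PIP = 36.005 + (10.001) = 46.006 cmH2O.

46.0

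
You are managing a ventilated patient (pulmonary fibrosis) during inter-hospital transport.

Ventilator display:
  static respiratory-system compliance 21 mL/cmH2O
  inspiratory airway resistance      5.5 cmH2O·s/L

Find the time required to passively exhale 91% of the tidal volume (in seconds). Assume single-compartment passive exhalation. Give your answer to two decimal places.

0.28

τ = R × C = 5.5 × 21 mL/cmH2O = 5.5 × 0.021 L/cmH2O = 0.1155 s.
Exhaled fraction f = 1 − e^(−t/τ) → t = −τ·ln(1 − f) = −0.1155·ln(0.09) = 0.2781 s.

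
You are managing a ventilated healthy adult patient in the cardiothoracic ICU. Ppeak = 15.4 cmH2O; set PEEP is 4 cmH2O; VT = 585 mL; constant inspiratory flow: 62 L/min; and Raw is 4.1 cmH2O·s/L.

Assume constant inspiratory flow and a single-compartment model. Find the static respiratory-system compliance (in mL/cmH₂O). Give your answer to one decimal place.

81.7

Flow: 62 L/min ÷ 60 = 1.0333 L/s.
Equation of motion (constant flow): PIP = Vt/C + R·V̇ + PEEP.
Vt/C = PIP − R·V̇ − PEEP = 15.4 − 4.1×1.0333 − 4 = 15.4 − 4.237 − 4 = 7.163 cmH2O.
C = Vt / 7.163 = 585 / 7.163 = 81.67 mL/cmH2O.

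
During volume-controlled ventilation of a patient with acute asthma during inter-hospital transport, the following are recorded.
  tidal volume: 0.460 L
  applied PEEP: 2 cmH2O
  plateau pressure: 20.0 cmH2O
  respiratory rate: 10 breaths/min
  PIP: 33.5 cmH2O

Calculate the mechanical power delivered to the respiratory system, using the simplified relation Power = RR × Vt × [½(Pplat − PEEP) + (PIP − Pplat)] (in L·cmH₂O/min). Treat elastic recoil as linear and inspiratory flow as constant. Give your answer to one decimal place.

Per-breath work = Vt × [½(Pplat−PEEP) + (PIP−Pplat)] = 0.460 × [0.5×18.0 + 13.5] = 0.460 × 22.5 = 10.35 L·cmH2O.
Power = 10 × 10.35 = 103.5 L·cmH2O/min.

103.5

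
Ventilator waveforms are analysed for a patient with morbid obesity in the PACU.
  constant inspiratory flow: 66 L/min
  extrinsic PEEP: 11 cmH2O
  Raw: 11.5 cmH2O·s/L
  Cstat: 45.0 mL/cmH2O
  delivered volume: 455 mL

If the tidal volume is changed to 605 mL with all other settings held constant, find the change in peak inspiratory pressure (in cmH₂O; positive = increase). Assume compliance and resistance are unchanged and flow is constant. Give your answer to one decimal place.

3.3

PIP = Vt/C + R·V̇ + PEEP (constant-flow equation of motion).
Only the elastic term changes: ΔPIP = ΔVt / C = (605 − 455) / 45.0 = 3.333 cmH2O.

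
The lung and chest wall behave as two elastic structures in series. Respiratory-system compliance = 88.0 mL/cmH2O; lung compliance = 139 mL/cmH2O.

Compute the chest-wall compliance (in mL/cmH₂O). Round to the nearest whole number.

1/Ccw = 1/Crs − 1/CL.
1/Ccw = 1/88.0 − 1/139 = 0.004169.
Ccw = 239.87 mL/cmH2O.

240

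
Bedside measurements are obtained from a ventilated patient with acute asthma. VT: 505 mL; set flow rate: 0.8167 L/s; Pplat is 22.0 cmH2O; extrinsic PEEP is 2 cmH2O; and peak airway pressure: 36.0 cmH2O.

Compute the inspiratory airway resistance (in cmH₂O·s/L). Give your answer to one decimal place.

17.1

Raw = (PIP − Pplat) / flow = (36.0 − 22.0) / 0.8167 = 14.0 / 0.8167 = 17.142 cmH2O·s/L.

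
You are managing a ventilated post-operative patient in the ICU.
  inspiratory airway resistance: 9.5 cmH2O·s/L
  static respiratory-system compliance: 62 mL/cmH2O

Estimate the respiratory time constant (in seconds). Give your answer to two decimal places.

τ = R × C = 9.5 × 62 mL/cmH2O = 9.5 × 0.062 L/cmH2O = 0.589 s.

0.59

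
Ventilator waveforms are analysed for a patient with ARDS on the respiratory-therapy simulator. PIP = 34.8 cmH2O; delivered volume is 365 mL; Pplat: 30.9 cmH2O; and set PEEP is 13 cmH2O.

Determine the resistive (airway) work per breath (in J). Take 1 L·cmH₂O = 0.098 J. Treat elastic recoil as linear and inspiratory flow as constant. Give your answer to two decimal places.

With constant inspiratory flow the resistive pressure is constant at PIP − Pplat = 34.8 − 30.9 = 3.9 cmH2O, so resistive work = 3.9 × 0.365 = 1.424 L·cmH2O.
× 0.098 J/(L·cmH2O) → 0.1396 J.

0.14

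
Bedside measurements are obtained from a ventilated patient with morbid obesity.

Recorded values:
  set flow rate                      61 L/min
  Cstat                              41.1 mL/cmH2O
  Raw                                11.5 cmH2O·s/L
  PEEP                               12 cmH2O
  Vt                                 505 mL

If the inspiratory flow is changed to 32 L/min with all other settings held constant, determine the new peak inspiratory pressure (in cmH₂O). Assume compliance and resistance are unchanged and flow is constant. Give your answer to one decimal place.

Flow: 61 L/min ÷ 60 = 1.0167 L/s.
New flow: 32 L/min ÷ 60 = 0.5333 L/s.
PIP = Vt/C + R·V̇ + PEEP (constant-flow equation of motion).
Only the resistive term changes: ΔPIP = R × ΔV̇ = 11.5 × (0.5333 − 1.0167) = 11.5 × -0.4834 = -5.559 cmH2O.
Original PIP = 505/41.1 + 11.5×1.0167 + 12 = 35.979 cmH2O; new PIP = 35.979 + (-5.559) = 30.42 cmH2O.

30.4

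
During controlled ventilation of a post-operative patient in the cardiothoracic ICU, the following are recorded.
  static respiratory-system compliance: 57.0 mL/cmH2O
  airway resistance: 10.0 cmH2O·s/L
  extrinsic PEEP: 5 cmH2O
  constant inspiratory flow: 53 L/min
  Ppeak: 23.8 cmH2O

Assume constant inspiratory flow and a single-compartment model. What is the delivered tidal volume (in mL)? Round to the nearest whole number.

568

Flow: 53 L/min ÷ 60 = 0.8833 L/s.
Equation of motion (constant flow): PIP = Vt/C + R·V̇ + PEEP.
Vt/C = PIP − R·V̇ − PEEP = 23.8 − 8.833 − 5 = 9.967 cmH2O.
Vt = C × 9.967 = 57.0 × 9.967 = 568.12 mL.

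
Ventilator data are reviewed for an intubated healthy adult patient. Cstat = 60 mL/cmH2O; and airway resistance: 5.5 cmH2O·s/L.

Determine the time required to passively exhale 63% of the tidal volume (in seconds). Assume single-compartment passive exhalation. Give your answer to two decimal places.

0.33

τ = R × C = 5.5 × 60 mL/cmH2O = 5.5 × 0.060 L/cmH2O = 0.33 s.
Exhaled fraction f = 1 − e^(−t/τ) → t = −τ·ln(1 − f) = −0.33·ln(0.37) = 0.3281 s.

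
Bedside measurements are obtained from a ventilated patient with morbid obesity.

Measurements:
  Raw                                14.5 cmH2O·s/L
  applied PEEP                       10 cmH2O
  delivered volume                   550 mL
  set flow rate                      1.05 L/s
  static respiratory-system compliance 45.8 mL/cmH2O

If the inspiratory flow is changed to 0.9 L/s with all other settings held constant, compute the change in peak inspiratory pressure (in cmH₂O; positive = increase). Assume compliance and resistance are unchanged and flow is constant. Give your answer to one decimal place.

PIP = Vt/C + R·V̇ + PEEP (constant-flow equation of motion).
Only the resistive term changes: ΔPIP = R × ΔV̇ = 14.5 × (0.9 − 1.05) = 14.5 × -0.15 = -2.175 cmH2O.

-2.2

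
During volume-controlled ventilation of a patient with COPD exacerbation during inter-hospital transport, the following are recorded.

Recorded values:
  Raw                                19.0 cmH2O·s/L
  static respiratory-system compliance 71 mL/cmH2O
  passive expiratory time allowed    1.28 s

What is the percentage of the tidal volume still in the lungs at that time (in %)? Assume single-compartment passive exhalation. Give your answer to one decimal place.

τ = R × C = 19.0 × 71 mL/cmH2O = 19.0 × 0.071 L/cmH2O = 1.349 s.
Passive exhalation: V(t)/V₀ = e^(−t/τ) = e^(−1.28/1.349) = 0.3872.
Fraction remaining = 0.3872 → 38.72%.

38.7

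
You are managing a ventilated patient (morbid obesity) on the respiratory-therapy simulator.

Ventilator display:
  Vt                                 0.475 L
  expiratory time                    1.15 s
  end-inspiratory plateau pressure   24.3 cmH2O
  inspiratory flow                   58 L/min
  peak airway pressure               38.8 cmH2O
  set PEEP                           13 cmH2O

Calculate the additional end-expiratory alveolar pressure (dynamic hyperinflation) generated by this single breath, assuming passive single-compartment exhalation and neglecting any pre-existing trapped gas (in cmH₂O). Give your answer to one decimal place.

1.8

Flow: 58 L/min ÷ 60 = 0.9667 L/s.
R = (PIP − Pplat)/V̇ = (38.8 − 24.3) / 0.9667 = 14.5/0.9667 = 14.999 cmH2O·s/L.
C = Vt/(Pplat − PEEP) = 475.0 / (24.3 − 13) = 475.0/11.3 = 42.035 mL/cmH2O.
τ = R × C = 14.999 × 0.04204 L/cmH2O = 0.6306 s.
Fraction remaining = e^(−Te/τ) = e^(−1.15/0.6306) = 0.1614; trapped volume = 475.0 × 0.1614 = 76.665 mL.
Additional alveolar pressure from trapping ≈ V_trapped / C = 76.665 / 42.035 = 1.824 cmH2O.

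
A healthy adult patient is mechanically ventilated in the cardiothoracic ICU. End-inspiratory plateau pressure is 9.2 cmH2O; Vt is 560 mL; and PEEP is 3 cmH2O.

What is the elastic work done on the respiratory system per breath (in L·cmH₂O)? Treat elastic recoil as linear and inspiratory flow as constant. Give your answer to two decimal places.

1.74

Elastic work ≈ ½ × (Pplat − PEEP) × Vt = 0.5 × (9.2 − 3) × 0.560 L = 0.5 × 6.2 × 0.560 = 1.736 L·cmH2O.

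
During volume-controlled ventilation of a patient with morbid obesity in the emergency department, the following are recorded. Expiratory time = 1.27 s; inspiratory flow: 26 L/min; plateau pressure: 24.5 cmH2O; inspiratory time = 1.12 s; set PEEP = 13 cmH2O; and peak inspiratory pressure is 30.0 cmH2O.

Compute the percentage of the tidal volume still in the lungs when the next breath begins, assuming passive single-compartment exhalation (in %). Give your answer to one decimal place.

9.3

Flow: 26 L/min ÷ 60 = 0.4333 L/s.
Vt = flow × Ti = 0.4333 L/s × 1.12 s × 1000 mL/L = 485.3 mL.
R = (PIP − Pplat)/V̇ = (30.0 − 24.5) / 0.4333 = 5.5/0.4333 = 12.693 cmH2O·s/L.
C = Vt/(Pplat − PEEP) = 485.3 / (24.5 − 13) = 485.3/11.5 = 42.2 mL/cmH2O.
τ = R × C = 12.693 × 0.0422 L/cmH2O = 0.5356 s.
Fraction remaining at end-expiration = e^(−Te/τ) = e^(−1.27/0.5356) = 0.09337 → 9.337%.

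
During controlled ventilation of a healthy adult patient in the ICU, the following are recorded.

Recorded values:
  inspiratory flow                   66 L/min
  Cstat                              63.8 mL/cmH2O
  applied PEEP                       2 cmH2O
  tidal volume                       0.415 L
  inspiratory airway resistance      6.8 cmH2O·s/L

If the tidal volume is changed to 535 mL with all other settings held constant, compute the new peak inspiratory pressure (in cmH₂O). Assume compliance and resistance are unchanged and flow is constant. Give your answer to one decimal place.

17.9

Flow: 66 L/min ÷ 60 = 1.1 L/s.
PIP = Vt/C + R·V̇ + PEEP (constant-flow equation of motion).
Only the elastic term changes: ΔPIP = ΔVt / C = (535 − 415) / 63.8 = 1.881 cmH2O.
Original PIP = 415/63.8 + 6.8×1.1 + 2 = 15.985 cmH2O; new PIP = 15.985 + (1.881) = 17.866 cmH2O.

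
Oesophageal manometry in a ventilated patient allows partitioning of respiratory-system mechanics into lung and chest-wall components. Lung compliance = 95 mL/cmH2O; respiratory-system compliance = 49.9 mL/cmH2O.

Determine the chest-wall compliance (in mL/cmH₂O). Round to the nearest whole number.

105

1/Ccw = 1/Crs − 1/CL.
1/Ccw = 1/49.9 − 1/95 = 0.009514.
Ccw = 105.11 mL/cmH2O.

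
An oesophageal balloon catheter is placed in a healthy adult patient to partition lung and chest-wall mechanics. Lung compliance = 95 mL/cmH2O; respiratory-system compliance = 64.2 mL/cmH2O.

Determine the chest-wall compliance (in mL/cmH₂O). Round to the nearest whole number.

198

1/Ccw = 1/Crs − 1/CL.
1/Ccw = 1/64.2 − 1/95 = 0.00505.
Ccw = 198.02 mL/cmH2O.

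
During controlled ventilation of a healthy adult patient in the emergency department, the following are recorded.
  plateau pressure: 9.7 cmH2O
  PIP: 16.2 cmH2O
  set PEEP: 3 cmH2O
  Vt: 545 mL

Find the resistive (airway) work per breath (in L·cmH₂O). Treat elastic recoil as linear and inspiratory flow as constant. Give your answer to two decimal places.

3.54

With constant inspiratory flow the resistive pressure is constant at PIP − Pplat = 16.2 − 9.7 = 6.5 cmH2O, so resistive work = 6.5 × 0.545 = 3.543 L·cmH2O.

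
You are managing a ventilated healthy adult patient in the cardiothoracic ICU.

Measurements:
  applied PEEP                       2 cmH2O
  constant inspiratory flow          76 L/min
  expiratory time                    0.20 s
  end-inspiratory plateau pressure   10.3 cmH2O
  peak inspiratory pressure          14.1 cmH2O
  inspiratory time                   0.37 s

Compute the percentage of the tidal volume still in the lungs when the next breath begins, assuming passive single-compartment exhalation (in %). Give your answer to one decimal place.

Flow: 76 L/min ÷ 60 = 1.2667 L/s.
Vt = flow × Ti = 1.2667 L/s × 0.37 s × 1000 mL/L = 468.68 mL.
R = (PIP − Pplat)/V̇ = (14.1 − 10.3) / 1.2667 = 3.8/1.2667 = 3.0 cmH2O·s/L.
C = Vt/(Pplat − PEEP) = 468.68 / (10.3 − 2) = 468.68/8.3 = 56.467 mL/cmH2O.
τ = R × C = 3.0 × 0.05647 L/cmH2O = 0.1694 s.
Fraction remaining at end-expiration = e^(−Te/τ) = e^(−0.20/0.1694) = 0.3071 → 30.71%.

30.7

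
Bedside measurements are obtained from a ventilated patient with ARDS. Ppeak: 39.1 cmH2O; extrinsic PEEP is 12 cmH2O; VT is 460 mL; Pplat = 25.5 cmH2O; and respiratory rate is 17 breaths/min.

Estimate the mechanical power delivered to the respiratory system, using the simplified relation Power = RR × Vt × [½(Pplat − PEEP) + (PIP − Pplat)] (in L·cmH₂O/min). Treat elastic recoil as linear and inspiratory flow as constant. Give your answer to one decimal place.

Per-breath work = Vt × [½(Pplat−PEEP) + (PIP−Pplat)] = 0.460 × [0.5×13.5 + 13.6] = 0.460 × 20.35 = 9.361 L·cmH2O.
Power = 17 × 9.361 = 159.14 L·cmH2O/min.

159.1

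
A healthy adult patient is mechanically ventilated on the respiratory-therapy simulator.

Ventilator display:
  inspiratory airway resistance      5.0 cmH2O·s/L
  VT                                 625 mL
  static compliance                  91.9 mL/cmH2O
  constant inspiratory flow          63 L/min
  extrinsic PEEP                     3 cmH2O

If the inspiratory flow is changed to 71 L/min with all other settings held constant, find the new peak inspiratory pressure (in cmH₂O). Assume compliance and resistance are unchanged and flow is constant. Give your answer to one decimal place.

15.7

Flow: 63 L/min ÷ 60 = 1.05 L/s.
New flow: 71 L/min ÷ 60 = 1.1833 L/s.
PIP = Vt/C + R·V̇ + PEEP (constant-flow equation of motion).
Only the resistive term changes: ΔPIP = R × ΔV̇ = 5.0 × (1.1833 − 1.05) = 5.0 × 0.1333 = 0.6665 cmH2O.
Original PIP = 625/91.9 + 5.0×1.05 + 3 = 15.051 cmH2O; new PIP = 15.051 + (0.6665) = 15.718 cmH2O.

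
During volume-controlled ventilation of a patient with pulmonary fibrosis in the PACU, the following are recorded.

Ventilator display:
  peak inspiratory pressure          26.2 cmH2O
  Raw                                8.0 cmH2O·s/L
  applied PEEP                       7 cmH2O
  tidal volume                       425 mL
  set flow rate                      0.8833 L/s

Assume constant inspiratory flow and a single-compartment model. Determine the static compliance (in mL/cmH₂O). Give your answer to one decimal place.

35.0

Equation of motion (constant flow): PIP = Vt/C + R·V̇ + PEEP.
Vt/C = PIP − R·V̇ − PEEP = 26.2 − 8.0×0.8833 − 7 = 26.2 − 7.066 − 7 = 12.134 cmH2O.
C = Vt / 12.134 = 425 / 12.134 = 35.026 mL/cmH2O.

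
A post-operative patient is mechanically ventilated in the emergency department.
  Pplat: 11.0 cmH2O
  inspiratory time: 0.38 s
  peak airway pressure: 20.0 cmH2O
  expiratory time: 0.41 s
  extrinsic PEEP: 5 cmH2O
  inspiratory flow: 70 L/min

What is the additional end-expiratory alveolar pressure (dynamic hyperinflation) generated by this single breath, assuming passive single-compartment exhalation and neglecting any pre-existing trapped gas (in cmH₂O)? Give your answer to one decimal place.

Flow: 70 L/min ÷ 60 = 1.1667 L/s.
Vt = flow × Ti = 1.1667 L/s × 0.38 s × 1000 mL/L = 443.35 mL.
R = (PIP − Pplat)/V̇ = (20.0 − 11.0) / 1.1667 = 9.0/1.1667 = 7.714 cmH2O·s/L.
C = Vt/(Pplat − PEEP) = 443.35 / (11.0 − 5) = 443.35/6.0 = 73.892 mL/cmH2O.
τ = R × C = 7.714 × 0.07389 L/cmH2O = 0.57 s.
Fraction remaining = e^(−Te/τ) = e^(−0.41/0.57) = 0.4871; trapped volume = 443.35 × 0.4871 = 215.96 mL.
Additional alveolar pressure from trapping ≈ V_trapped / C = 215.96 / 73.892 = 2.923 cmH2O.

2.9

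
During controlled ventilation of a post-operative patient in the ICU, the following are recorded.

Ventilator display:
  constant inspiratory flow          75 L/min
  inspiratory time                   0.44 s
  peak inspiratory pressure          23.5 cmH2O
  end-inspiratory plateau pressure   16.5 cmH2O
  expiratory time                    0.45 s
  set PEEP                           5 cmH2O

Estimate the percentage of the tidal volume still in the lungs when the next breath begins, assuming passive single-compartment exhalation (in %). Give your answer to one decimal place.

Flow: 75 L/min ÷ 60 = 1.25 L/s.
Vt = flow × Ti = 1.25 L/s × 0.44 s × 1000 mL/L = 550.0 mL.
R = (PIP − Pplat)/V̇ = (23.5 − 16.5) / 1.25 = 7.0/1.25 = 5.6 cmH2O·s/L.
C = Vt/(Pplat − PEEP) = 550.0 / (16.5 − 5) = 550.0/11.5 = 47.826 mL/cmH2O.
τ = R × C = 5.6 × 0.04783 L/cmH2O = 0.2678 s.
Fraction remaining at end-expiration = e^(−Te/τ) = e^(−0.45/0.2678) = 0.1863 → 18.63%.

18.6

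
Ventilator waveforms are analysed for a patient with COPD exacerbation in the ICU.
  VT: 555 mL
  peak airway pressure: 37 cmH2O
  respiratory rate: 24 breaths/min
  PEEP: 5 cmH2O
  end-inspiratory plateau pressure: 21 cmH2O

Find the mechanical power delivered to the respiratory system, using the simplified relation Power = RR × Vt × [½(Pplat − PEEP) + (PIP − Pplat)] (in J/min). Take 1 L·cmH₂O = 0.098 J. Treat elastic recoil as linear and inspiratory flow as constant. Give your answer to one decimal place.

Per-breath work = Vt × [½(Pplat−PEEP) + (PIP−Pplat)] = 0.555 × [0.5×16.0 + 16.0] = 0.555 × 24.0 = 13.32 L·cmH2O.
Power = 24 × 13.32 = 319.68 L·cmH2O/min.
× 0.098 J/(L·cmH2O) → 31.329 J/min.

31.3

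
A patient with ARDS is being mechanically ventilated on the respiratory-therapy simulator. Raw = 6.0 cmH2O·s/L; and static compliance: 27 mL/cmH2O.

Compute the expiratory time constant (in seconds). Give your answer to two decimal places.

τ = R × C = 6.0 × 27 mL/cmH2O = 6.0 × 0.027 L/cmH2O = 0.162 s.

0.16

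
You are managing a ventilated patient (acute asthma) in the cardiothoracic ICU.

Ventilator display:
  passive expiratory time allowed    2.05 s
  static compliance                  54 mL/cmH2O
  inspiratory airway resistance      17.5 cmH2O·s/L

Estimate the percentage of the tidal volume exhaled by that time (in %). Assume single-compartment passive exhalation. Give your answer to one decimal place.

τ = R × C = 17.5 × 54 mL/cmH2O = 17.5 × 0.054 L/cmH2O = 0.945 s.
Passive exhalation: V(t)/V₀ = e^(−t/τ) = e^(−2.05/0.945) = 0.1143.
Fraction exhaled = 1 − 0.1143 = 0.8857 → 88.57%.

88.6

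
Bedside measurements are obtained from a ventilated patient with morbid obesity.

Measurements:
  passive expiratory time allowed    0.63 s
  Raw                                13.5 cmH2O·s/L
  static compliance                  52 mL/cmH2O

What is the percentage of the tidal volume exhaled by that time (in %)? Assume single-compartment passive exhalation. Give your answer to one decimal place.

59.2

τ = R × C = 13.5 × 52 mL/cmH2O = 13.5 × 0.052 L/cmH2O = 0.702 s.
Passive exhalation: V(t)/V₀ = e^(−t/τ) = e^(−0.63/0.702) = 0.4076.
Fraction exhaled = 1 − 0.4076 = 0.5924 → 59.24%.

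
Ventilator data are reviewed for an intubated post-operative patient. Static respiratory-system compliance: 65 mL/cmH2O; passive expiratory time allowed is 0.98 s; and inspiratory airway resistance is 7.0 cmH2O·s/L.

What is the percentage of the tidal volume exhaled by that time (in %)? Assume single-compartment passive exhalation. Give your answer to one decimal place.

τ = R × C = 7.0 × 65 mL/cmH2O = 7.0 × 0.065 L/cmH2O = 0.455 s.
Passive exhalation: V(t)/V₀ = e^(−t/τ) = e^(−0.98/0.455) = 0.116.
Fraction exhaled = 1 − 0.116 = 0.884 → 88.4%.

88.4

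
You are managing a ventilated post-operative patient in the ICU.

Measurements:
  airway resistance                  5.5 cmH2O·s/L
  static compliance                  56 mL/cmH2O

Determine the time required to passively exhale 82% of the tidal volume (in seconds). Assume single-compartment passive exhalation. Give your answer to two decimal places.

τ = R × C = 5.5 × 56 mL/cmH2O = 5.5 × 0.056 L/cmH2O = 0.308 s.
Exhaled fraction f = 1 − e^(−t/τ) → t = −τ·ln(1 − f) = −0.308·ln(0.18) = 0.5282 s.

0.53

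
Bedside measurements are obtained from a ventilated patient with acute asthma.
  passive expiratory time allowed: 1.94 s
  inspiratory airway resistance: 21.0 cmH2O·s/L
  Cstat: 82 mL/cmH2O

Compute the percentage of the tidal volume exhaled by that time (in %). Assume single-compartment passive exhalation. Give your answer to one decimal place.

τ = R × C = 21.0 × 82 mL/cmH2O = 21.0 × 0.082 L/cmH2O = 1.722 s.
Passive exhalation: V(t)/V₀ = e^(−t/τ) = e^(−1.94/1.722) = 0.3241.
Fraction exhaled = 1 − 0.3241 = 0.6759 → 67.59%.

67.6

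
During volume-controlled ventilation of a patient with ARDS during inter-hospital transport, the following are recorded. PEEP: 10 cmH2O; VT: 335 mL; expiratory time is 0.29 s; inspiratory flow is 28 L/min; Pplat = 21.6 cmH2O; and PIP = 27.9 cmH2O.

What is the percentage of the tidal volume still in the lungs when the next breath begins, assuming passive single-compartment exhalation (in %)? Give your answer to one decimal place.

Flow: 28 L/min ÷ 60 = 0.4667 L/s.
R = (PIP − Pplat)/V̇ = (27.9 − 21.6) / 0.4667 = 6.3/0.4667 = 13.499 cmH2O·s/L.
C = Vt/(Pplat − PEEP) = 335.0 / (21.6 − 10) = 335.0/11.6 = 28.879 mL/cmH2O.
τ = R × C = 13.499 × 0.02888 L/cmH2O = 0.3899 s.
Fraction remaining at end-expiration = e^(−Te/τ) = e^(−0.29/0.3899) = 0.4753 → 47.53%.

47.5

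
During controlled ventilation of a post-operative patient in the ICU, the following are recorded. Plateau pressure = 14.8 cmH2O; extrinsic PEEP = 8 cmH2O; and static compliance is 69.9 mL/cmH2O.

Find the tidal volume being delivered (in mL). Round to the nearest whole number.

Vt = Cstat × (Pplat − PEEP) = 69.9 × (14.8 − 8) = 69.9 × 6.8 = 475.32 mL.

475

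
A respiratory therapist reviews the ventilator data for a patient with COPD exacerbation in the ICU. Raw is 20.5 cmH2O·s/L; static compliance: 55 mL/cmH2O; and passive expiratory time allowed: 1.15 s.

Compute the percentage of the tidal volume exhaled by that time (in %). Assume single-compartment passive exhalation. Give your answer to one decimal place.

τ = R × C = 20.5 × 55 mL/cmH2O = 20.5 × 0.055 L/cmH2O = 1.128 s.
Passive exhalation: V(t)/V₀ = e^(−t/τ) = e^(−1.15/1.128) = 0.3608.
Fraction exhaled = 1 − 0.3608 = 0.6392 → 63.92%.

63.9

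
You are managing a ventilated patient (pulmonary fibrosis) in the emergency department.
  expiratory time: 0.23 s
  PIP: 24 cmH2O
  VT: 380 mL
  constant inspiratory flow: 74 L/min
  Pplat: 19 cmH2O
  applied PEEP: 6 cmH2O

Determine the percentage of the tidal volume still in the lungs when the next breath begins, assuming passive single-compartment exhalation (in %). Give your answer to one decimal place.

Flow: 74 L/min ÷ 60 = 1.2333 L/s.
R = (PIP − Pplat)/V̇ = (24 − 19) / 1.2333 = 5.0/1.2333 = 4.054 cmH2O·s/L.
C = Vt/(Pplat − PEEP) = 380.0 / (19 − 6) = 380.0/13.0 = 29.231 mL/cmH2O.
τ = R × C = 4.054 × 0.02923 L/cmH2O = 0.1185 s.
Fraction remaining at end-expiration = e^(−Te/τ) = e^(−0.23/0.1185) = 0.1436 → 14.36%.

14.4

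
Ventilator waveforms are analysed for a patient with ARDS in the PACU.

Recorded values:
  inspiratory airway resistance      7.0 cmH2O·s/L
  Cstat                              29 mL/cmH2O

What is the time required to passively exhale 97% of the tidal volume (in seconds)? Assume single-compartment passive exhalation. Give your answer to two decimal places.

τ = R × C = 7.0 × 29 mL/cmH2O = 7.0 × 0.029 L/cmH2O = 0.203 s.
Exhaled fraction f = 1 − e^(−t/τ) → t = −τ·ln(1 − f) = −0.203·ln(0.03) = 0.7118 s.

0.71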